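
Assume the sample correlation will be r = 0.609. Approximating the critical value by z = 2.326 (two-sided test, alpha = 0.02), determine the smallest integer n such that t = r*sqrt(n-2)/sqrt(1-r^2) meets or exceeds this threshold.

12

Need r·√(n−2)/√(1−r²) ≥ 2.326
√(n−2) ≥ 2.326·√(1−0.370881) / 0.609 = 2.326·0.793170 / 0.609 = 3.0294
n−2 ≥ 9.1773  ⇒  n ≥ 11.1773
Smallest integer n = 12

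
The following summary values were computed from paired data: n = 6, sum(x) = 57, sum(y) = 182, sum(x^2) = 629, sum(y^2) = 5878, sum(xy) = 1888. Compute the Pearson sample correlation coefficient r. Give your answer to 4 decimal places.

Numerator: nΣxy − (Σx)(Σy) = 6·1888 − (57)(182) = 954
Denominator: √[(nΣx²−(Σx)²)(nΣy²−(Σy)²)]
  nΣx²−(Σx)² = 6·629 − 3249 = 525;  nΣy²−(Σy)² = 6·5878 − 33124 = 2144
  √(525·2144) = √1125600 = 1060.9430
r = 954 / 1060.9430 = 0.8992

0.8992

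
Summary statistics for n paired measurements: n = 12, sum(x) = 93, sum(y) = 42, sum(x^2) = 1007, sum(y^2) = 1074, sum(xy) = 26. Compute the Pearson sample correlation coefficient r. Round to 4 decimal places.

-0.5814

Numerator: nΣxy − (Σx)(Σy) = 12·26 − (93)(42) = -3594
Denominator: √[(nΣx²−(Σx)²)(nΣy²−(Σy)²)]
  nΣx²−(Σx)² = 12·1007 − 8649 = 3435;  nΣy²−(Σy)² = 12·1074 − 1764 = 11124
  √(3435·11124) = √38210940 = 6181.4998
r = -3594 / 6181.4998 = -0.5814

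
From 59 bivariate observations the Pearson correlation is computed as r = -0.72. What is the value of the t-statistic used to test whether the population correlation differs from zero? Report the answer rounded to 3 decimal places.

1 − r² = 1 − 0.5184 = 0.4816;  √(1−r²) = 0.693974
√(n−2) = √57 = 7.549834
t = r·√(n−2)/√(1−r²) = -0.72 · 7.549834 / 0.693974 = -7.833

-7.833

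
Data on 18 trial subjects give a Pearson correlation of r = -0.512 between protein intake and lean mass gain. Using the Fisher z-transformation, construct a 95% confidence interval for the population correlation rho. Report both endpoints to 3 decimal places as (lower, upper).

(-0.790, -0.059)

z_r = atanh(-0.512) = -0.565437;  SE = 1/√(n−3) = 1/√15 = 0.258199
z-limits: -0.565437 ± 1.960·0.258199 = -0.565437 ± 0.506070 = [-1.071507, -0.059367]
ρ-limits: (tanh -1.071507, tanh -0.059367) = (-0.790, -0.059)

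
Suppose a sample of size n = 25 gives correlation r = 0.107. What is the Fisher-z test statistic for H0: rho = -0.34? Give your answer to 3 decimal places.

2.165

Fisher z: atanh(0.107) = 0.107411, atanh(-0.34) = -0.354093
z = (z_r − z_0)·√(n−3) = (0.107411 − (-0.354093))·√22 = 0.461504 · 4.690416 = 2.165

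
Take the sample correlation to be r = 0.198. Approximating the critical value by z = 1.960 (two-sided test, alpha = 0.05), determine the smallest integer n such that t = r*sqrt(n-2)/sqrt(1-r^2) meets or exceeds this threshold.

97

Need r·√(n−2)/√(1−r²) ≥ 1.960
√(n−2) ≥ 1.960·√(1−0.039204) / 0.198 = 1.960·0.980202 / 0.198 = 9.7030
n−2 ≥ 94.1482  ⇒  n ≥ 96.1482
Smallest integer n = 97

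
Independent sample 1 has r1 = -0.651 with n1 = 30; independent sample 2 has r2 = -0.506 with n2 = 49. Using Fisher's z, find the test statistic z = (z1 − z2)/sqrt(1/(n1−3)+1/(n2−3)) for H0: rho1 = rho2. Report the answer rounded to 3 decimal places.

-0.906

z1 = atanh(-0.651) = -0.777032,  z2 = atanh(-0.506) = -0.557338
SE = √(1/(n1−3) + 1/(n2−3)) = √(1/27 + 1/46) = √(0.0370370 + 0.0217391) = √0.0587761 = 0.242438
z = (z1 − z2)/SE = (-0.777032 − (-0.557338)) / 0.242438 = -0.219694 / 0.242438 = -0.906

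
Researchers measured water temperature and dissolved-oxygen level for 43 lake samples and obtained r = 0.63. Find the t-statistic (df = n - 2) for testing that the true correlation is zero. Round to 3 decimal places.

t = r·√(n−2) / √(1−r²) with r = 0.63, n = 43
  = 0.63·√41 / √(1 − 0.3969)
  = 0.63·6.403124 / 0.776595
  = 4.033968 / 0.776595 = 5.194

5.194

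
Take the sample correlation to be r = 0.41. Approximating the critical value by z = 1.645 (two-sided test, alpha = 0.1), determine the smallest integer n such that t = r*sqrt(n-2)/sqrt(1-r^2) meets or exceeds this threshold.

Need r·√(n−2)/√(1−r²) ≥ 1.645
√(n−2) ≥ 1.645·√(1−0.1681) / 0.41 = 1.645·0.912086 / 0.41 = 3.6595
n−2 ≥ 13.3919  ⇒  n ≥ 15.3919
Smallest integer n = 16

16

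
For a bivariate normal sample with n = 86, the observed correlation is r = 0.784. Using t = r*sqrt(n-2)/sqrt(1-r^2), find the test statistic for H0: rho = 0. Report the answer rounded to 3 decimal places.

1 − r² = 1 − 0.614656 = 0.385344;  √(1−r²) = 0.620761
√(n−2) = √84 = 9.165151
t = r·√(n−2)/√(1−r²) = 0.784 · 9.165151 / 0.620761 = 11.575

11.575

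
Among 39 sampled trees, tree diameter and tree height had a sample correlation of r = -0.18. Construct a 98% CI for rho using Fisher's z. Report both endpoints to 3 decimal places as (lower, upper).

z_r = atanh(-0.18) = -0.181983;  SE = 1/√(n−3) = 1/√36 = 0.166667
z-limits: -0.181983 ± 2.326·0.166667 = -0.181983 ± 0.387667 = [-0.569650, 0.205684]
ρ-limits: (tanh -0.569650, tanh 0.205684) = (-0.515, 0.203)

(-0.515, 0.203)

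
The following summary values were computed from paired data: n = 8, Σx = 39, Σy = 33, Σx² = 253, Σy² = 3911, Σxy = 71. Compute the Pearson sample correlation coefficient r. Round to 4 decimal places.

-0.1845

S_xy = nΣxy − ΣxΣy = 8·71 − 39·33 = 568 − 1287 = -719
S_xx = nΣx² − (Σx)² = 8·253 − 39² = 2024 − 1521 = 503
S_yy = nΣy² − (Σy)² = 8·3911 − 33² = 31288 − 1089 = 30199
r = S_xy / √(S_xx·S_yy) = -719 / √(503·30199) = -719 / √15190097 = -719 / 3897.4475 = -0.1845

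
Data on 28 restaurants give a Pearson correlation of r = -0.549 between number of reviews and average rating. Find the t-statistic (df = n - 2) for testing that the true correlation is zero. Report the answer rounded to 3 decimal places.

1 − r² = 1 − 0.301401 = 0.698599;  √(1−r²) = 0.835822
√(n−2) = √26 = 5.099020
t = r·√(n−2)/√(1−r²) = -0.549 · 5.099020 / 0.835822 = -3.349

-3.349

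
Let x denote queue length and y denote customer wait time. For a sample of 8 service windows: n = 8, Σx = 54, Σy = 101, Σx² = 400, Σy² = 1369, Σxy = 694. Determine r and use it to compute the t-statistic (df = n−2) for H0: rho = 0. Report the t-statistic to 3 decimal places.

0.532

Numerator: nΣxy − (Σx)(Σy) = 8·694 − (54)(101) = 98
Denominator: √[(nΣx²−(Σx)²)(nΣy²−(Σy)²)]
  nΣx²−(Σx)² = 8·400 − 2916 = 284;  nΣy²−(Σy)² = 8·1369 − 10201 = 751
  √(284·751) = √213284 = 461.8268
r = 98 / 461.8268 = 0.2122
t = r·√(n−2)/√(1−r²) = 0.2122·√6 / √(1−0.045029) = 0.519782 / 0.977226 = 0.532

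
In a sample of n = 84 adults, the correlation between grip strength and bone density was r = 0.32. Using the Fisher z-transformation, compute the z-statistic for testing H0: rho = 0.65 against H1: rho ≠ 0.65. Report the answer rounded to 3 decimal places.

-3.993

z_r = atanh(0.32) = 0.331647,  z_0 = atanh(0.65) = 0.775299
SE = 1/√(n−3) = 1/√81 = 0.111111
z = (z_r − z_0)/SE = (0.331647 − 0.775299) / 0.111111 = -0.443652 / 0.111111 = -3.993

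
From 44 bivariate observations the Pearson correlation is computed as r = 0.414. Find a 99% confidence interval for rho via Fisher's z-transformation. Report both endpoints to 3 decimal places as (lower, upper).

(0.038, 0.687)

z_r = atanh(0.414) = 0.440429;  SE = 1/√(n−3) = 1/√41 = 0.156174
z-limits: 0.440429 ± 2.576·0.156174 = 0.440429 ± 0.402304 = [0.038125, 0.842733]
ρ-limits: (tanh 0.038125, tanh 0.842733) = (0.038, 0.687)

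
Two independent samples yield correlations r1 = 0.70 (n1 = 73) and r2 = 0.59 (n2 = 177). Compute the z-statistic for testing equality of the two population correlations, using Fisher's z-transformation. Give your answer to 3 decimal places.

Fisher z-transforms: z1 = atanh(0.70) = 0.867301, z2 = atanh(0.59) = 0.677666; difference d = 0.189635
Var(d) = 1/70 + 1/174 = 0.0142857 + 0.0057471 = 0.0200328
z = d/√Var(d) = 0.189635 / √0.0200328 = 0.189635 / 0.141537 = 1.340

1.340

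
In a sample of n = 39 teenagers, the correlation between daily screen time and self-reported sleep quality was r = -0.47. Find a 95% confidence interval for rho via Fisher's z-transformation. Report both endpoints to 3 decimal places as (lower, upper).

(-0.684, -0.181)

Fisher z: z_r = atanh(r) = ½·ln((1+(-0.47))/(1−(-0.47))) = -0.510070
SE(z) = 1/√(n−3) = 1/√36 = 0.166667
95% ⇒ z* = 1.960; margin = 1.960·0.166667 = 0.326667
CI on z-scale: (-0.836737, -0.183403)
Back-transform: tanh(-0.836737) = -0.684077, tanh(-0.183403) = -0.181374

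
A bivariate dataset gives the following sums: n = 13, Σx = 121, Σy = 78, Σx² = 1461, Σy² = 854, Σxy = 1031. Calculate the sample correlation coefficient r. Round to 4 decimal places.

Numerator: nΣxy − (Σx)(Σy) = 13·1031 − (121)(78) = 3965
Denominator: √[(nΣx²−(Σx)²)(nΣy²−(Σy)²)]
  nΣx²−(Σx)² = 13·1461 − 14641 = 4352;  nΣy²−(Σy)² = 13·854 − 6084 = 5018
  √(4352·5018) = √21838336 = 4673.1505
r = 3965 / 4673.1505 = 0.8485

0.8485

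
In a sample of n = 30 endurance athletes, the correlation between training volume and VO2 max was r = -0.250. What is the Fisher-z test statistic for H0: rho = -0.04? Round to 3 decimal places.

Fisher z: atanh(-0.250) = -0.255413, atanh(-0.04) = -0.040021
z = (z_r − z_0)·√(n−3) = (-0.255413 − (-0.040021))·√27 = -0.215392 · 5.196152 = -1.119

-1.119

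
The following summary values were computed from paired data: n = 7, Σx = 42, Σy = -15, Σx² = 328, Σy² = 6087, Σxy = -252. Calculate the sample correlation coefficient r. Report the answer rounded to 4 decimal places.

Numerator: nΣxy − (Σx)(Σy) = 7·(-252) − (42)(-15) = -1134
Denominator: √[(nΣx²−(Σx)²)(nΣy²−(Σy)²)]
  nΣx²−(Σx)² = 7·328 − 1764 = 532;  nΣy²−(Σy)² = 7·6087 − 225 = 42384
  √(532·42384) = √22548288 = 4748.5038
r = -1134 / 4748.5038 = -0.2388

-0.2388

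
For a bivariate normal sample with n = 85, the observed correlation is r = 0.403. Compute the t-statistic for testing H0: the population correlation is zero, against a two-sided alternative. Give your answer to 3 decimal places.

4.012

t = r·√(n−2) / √(1−r²) with r = 0.403, n = 85
  = 0.403·√83 / √(1 − 0.162409)
  = 0.403·9.110434 / 0.915200
  = 3.671505 / 0.915200 = 4.012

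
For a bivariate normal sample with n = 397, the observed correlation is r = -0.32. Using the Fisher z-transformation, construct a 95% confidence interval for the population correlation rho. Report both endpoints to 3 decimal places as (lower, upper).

Fisher z: z_r = atanh(r) = ½·ln((1+(-0.32))/(1−(-0.32))) = -0.331647
SE(z) = 1/√(n−3) = 1/√394 = 0.050379
95% ⇒ z* = 1.960; margin = 1.960·0.050379 = 0.098743
CI on z-scale: (-0.430390, -0.232904)
Back-transform: tanh(-0.430390) = -0.405647, tanh(-0.232904) = -0.228782

(-0.406, -0.229)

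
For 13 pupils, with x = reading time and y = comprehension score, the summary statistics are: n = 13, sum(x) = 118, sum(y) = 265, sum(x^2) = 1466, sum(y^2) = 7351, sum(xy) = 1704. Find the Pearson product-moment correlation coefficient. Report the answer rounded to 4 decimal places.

-0.7994

Numerator: nΣxy − (Σx)(Σy) = 13·1704 − (118)(265) = -9118
Denominator: √[(nΣx²−(Σx)²)(nΣy²−(Σy)²)]
  nΣx²−(Σx)² = 13·1466 − 13924 = 5134;  nΣy²−(Σy)² = 13·7351 − 70225 = 25338
  √(5134·25338) = √130085292 = 11405.4939
r = -9118 / 11405.4939 = -0.7994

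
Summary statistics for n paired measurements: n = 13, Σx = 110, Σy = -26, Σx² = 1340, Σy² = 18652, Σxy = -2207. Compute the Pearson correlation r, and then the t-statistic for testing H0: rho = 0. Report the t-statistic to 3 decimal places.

-3.443

S_xy = nΣxy − ΣxΣy = 13·(-2207) − 110·(-26) = -28691 − (-2860) = -25831
S_xx = nΣx² − (Σx)² = 13·1340 − 110² = 17420 − 12100 = 5320
S_yy = nΣy² − (Σy)² = 13·18652 − (-26)² = 242476 − 676 = 241800
r = S_xy / √(S_xx·S_yy) = -25831 / √(5320·241800) = -25831 / √1286376000 = -25831 / 35866.0843 = -0.7202
t = r·√(n−2)/√(1−r²) = -0.7202·√11 / √(1−0.518688) = -2.388633 / 0.693767 = -3.443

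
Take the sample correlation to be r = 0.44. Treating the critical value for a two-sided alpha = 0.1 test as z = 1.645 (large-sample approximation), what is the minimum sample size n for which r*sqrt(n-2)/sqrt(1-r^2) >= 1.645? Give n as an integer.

r√(n−2)/√(1−r²) ≥ 1.645  ⇔  n−2 ≥ (1.645)²·(1−r²)/r²
(1−r²)/r² = (1−0.1936)/0.1936 = 4.1653
n ≥ 2 + 2.706025·4.1653 = 2 + 11.2714 = 13.2714
⌈13.2714⌉ = 14

14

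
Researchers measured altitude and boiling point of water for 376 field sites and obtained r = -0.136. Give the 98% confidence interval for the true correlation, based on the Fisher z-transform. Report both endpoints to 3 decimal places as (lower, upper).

Fisher z: z_r = atanh(r) = ½·ln((1+(-0.136))/(1−(-0.136))) = -0.136848
SE(z) = 1/√(n−3) = 1/√373 = 0.051778
98% ⇒ z* = 2.326; margin = 2.326·0.051778 = 0.120436
CI on z-scale: (-0.257284, -0.016412)
Back-transform: tanh(-0.257284) = -0.251753, tanh(-0.016412) = -0.016411

(-0.252, -0.016)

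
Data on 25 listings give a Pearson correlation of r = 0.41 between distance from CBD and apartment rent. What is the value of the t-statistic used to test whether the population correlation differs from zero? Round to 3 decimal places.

t = r·√(n−2) / √(1−r²) with r = 0.41, n = 25
  = 0.41·√23 / √(1 − 0.1681)
  = 0.41·4.795832 / 0.912086
  = 1.966291 / 0.912086 = 2.156

2.156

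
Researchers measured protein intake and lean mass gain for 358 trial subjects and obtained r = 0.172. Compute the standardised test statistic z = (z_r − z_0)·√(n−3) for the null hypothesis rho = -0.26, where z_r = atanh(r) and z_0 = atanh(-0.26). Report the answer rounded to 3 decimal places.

8.287

Fisher z: atanh(0.172) = 0.173727, atanh(-0.26) = -0.266108
z = (z_r − z_0)·√(n−3) = (0.173727 − (-0.266108))·√355 = 0.439835 · 18.841444 = 8.287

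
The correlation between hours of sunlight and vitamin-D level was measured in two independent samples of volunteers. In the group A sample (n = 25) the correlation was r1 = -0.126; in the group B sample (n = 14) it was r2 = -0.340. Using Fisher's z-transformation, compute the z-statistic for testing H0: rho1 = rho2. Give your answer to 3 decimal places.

z1 = atanh(-0.126) = -0.126673,  z2 = atanh(-0.340) = -0.354093
SE = √(1/(n1−3) + 1/(n2−3)) = √(1/22 + 1/11) = √(0.0454545 + 0.0909091) = √0.1363636 = 0.369274
z = (z1 − z2)/SE = (-0.126673 − (-0.354093)) / 0.369274 = 0.227420 / 0.369274 = 0.616

0.616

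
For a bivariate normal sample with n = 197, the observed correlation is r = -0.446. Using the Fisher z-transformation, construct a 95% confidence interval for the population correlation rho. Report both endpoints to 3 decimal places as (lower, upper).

(-0.551, -0.327)

Fisher z: z_r = atanh(r) = ½·ln((1+(-0.446))/(1−(-0.446))) = -0.479696
SE(z) = 1/√(n−3) = 1/√194 = 0.071796
95% ⇒ z* = 1.960; margin = 1.960·0.071796 = 0.140720
CI on z-scale: (-0.620416, -0.338976)
Back-transform: tanh(-0.620416) = -0.551418, tanh(-0.338976) = -0.326563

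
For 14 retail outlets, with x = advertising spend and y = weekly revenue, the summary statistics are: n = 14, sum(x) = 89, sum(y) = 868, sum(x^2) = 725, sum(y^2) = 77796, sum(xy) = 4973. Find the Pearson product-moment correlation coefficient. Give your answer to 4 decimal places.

-0.2789

Numerator: nΣxy − (Σx)(Σy) = 14·4973 − (89)(868) = -7630
Denominator: √[(nΣx²−(Σx)²)(nΣy²−(Σy)²)]
  nΣx²−(Σx)² = 14·725 − 7921 = 2229;  nΣy²−(Σy)² = 14·77796 − 753424 = 335720
  √(2229·335720) = √748319880 = 27355.4360
r = -7630 / 27355.4360 = -0.2789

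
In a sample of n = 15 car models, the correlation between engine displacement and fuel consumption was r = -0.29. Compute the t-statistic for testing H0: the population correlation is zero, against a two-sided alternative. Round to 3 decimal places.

-1.093

t = r·√(n−2) / √(1−r²) with r = -0.29, n = 15
  = -0.29·√13 / √(1 − 0.0841)
  = -0.29·3.605551 / 0.957027
  = -1.045610 / 0.957027 = -1.093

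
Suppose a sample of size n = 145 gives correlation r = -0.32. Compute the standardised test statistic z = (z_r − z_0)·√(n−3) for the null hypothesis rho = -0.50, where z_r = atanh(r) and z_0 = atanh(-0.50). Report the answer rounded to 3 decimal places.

Fisher z: atanh(-0.32) = -0.331647, atanh(-0.50) = -0.549306
z = (z_r − z_0)·√(n−3) = (-0.331647 − (-0.549306))·√142 = 0.217659 · 11.916375 = 2.594

2.594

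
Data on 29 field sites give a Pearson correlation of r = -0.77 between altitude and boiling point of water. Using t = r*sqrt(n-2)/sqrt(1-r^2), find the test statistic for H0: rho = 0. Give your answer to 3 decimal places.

t = r·√(n−2) / √(1−r²) with r = -0.77, n = 29
  = -0.77·√27 / √(1 − 0.5929)
  = -0.77·5.196152 / 0.638044
  = -4.001037 / 0.638044 = -6.271

-6.271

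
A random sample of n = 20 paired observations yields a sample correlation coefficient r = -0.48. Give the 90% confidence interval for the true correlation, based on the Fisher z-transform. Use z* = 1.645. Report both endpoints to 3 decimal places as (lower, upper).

Fisher z: z_r = atanh(r) = ½·ln((1+(-0.48))/(1−(-0.48))) = -0.522984
SE(z) = 1/√(n−3) = 1/√17 = 0.242536
90% ⇒ z* = 1.645; margin = 1.645·0.242536 = 0.398972
CI on z-scale: (-0.921956, -0.124012)
Back-transform: tanh(-0.921956) = -0.726821, tanh(-0.124012) = -0.123380

(-0.727, -0.123)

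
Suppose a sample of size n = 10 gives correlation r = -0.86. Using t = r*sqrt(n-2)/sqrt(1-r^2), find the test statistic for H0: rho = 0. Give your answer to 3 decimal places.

-4.767

t = r·√(n−2) / √(1−r²) with r = -0.86, n = 10
  = -0.86·√8 / √(1 − 0.7396)
  = -0.86·2.828427 / 0.510294
  = -2.432447 / 0.510294 = -4.767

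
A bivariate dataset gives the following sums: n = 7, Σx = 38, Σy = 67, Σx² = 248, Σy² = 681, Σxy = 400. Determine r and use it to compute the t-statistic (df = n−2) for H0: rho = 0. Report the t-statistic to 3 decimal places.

Numerator: nΣxy − (Σx)(Σy) = 7·400 − (38)(67) = 254
Denominator: √[(nΣx²−(Σx)²)(nΣy²−(Σy)²)]
  nΣx²−(Σx)² = 7·248 − 1444 = 292;  nΣy²−(Σy)² = 7·681 − 4489 = 278
  √(292·278) = √81176 = 284.9140
r = 254 / 284.9140 = 0.8915
t = r·√(n−2)/√(1−r²) = 0.8915·√5 / √(1−0.794772) = 1.993455 / 0.453021 = 4.400

4.400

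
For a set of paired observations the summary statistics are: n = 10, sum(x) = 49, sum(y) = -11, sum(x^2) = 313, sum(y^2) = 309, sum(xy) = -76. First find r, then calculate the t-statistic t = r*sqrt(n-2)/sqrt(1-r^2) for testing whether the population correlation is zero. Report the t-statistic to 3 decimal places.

-0.430

S_xy = nΣxy − ΣxΣy = 10·(-76) − 49·(-11) = -760 − (-539) = -221
S_xx = nΣx² − (Σx)² = 10·313 − 49² = 3130 − 2401 = 729
S_yy = nΣy² − (Σy)² = 10·309 − (-11)² = 3090 − 121 = 2969
r = S_xy / √(S_xx·S_yy) = -221 / √(729·2969) = -221 / √2164401 = -221 / 1471.1903 = -0.1502
t = r·√(n−2)/√(1−r²) = -0.1502·√8 / √(1−0.022560) = -0.424830 / 0.988656 = -0.430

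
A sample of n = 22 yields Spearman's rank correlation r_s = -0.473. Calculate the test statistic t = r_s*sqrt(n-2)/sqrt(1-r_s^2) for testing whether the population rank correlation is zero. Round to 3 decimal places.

-2.401

1 − r_s² = 1 − 0.223729 = 0.776271;  √(1−r_s²) = 0.881062
√(n−2) = √20 = 4.472136
t = r_s·√(n−2)/√(1−r_s²) = -0.473 · 4.472136 / 0.881062 = -2.401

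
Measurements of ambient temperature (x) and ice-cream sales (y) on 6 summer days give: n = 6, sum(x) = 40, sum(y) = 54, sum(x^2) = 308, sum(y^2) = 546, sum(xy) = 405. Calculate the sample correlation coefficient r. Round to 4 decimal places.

Numerator: nΣxy − (Σx)(Σy) = 6·405 − (40)(54) = 270
Denominator: √[(nΣx²−(Σx)²)(nΣy²−(Σy)²)]
  nΣx²−(Σx)² = 6·308 − 1600 = 248;  nΣy²−(Σy)² = 6·546 − 2916 = 360
  √(248·360) = √89280 = 298.7976
r = 270 / 298.7976 = 0.9036

0.9036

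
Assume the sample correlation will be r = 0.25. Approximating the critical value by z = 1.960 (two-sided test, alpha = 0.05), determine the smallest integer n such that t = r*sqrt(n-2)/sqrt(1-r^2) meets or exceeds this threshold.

Need r·√(n−2)/√(1−r²) ≥ 1.960
√(n−2) ≥ 1.960·√(1−0.0625) / 0.25 = 1.960·0.968246 / 0.25 = 7.5910
n−2 ≥ 57.6233  ⇒  n ≥ 59.6233
Smallest integer n = 60

60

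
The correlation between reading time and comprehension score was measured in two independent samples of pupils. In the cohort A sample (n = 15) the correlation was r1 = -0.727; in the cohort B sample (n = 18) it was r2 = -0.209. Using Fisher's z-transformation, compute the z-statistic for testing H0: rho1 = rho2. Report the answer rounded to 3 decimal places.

Fisher z-transforms: z1 = atanh(-0.727) = -0.922335, z2 = atanh(-0.209) = -0.212125; difference d = -0.710210
Var(d) = 1/12 + 1/15 = 0.0833333 + 0.0666667 = 0.1500000
z = d/√Var(d) = -0.710210 / √0.1500000 = -0.710210 / 0.387298 = -1.834

-1.834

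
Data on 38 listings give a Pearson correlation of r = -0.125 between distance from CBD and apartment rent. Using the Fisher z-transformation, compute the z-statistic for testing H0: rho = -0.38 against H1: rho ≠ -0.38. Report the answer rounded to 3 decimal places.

1.623

Fisher z: atanh(-0.125) = -0.125657, atanh(-0.38) = -0.400060
z = (z_r − z_0)·√(n−3) = (-0.125657 − (-0.400060))·√35 = 0.274403 · 5.916080 = 1.623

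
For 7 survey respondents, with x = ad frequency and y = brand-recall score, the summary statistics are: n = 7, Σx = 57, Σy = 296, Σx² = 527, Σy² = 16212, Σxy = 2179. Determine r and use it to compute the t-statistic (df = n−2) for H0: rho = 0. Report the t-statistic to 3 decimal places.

S_xy = nΣxy − ΣxΣy = 7·2179 − 57·296 = 15253 − 16872 = -1619
S_xx = nΣx² − (Σx)² = 7·527 − 57² = 3689 − 3249 = 440
S_yy = nΣy² − (Σy)² = 7·16212 − 296² = 113484 − 87616 = 25868
r = S_xy / √(S_xx·S_yy) = -1619 / √(440·25868) = -1619 / √11381920 = -1619 / 3373.7101 = -0.4799
t = r·√(n−2)/√(1−r²) = -0.4799·√5 / √(1−0.230304) = -1.073089 / 0.877323 = -1.223

-1.223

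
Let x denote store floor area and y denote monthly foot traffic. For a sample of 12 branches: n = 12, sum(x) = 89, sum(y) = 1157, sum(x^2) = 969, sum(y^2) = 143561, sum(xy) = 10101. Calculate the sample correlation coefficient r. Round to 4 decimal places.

S_xy = nΣxy − ΣxΣy = 12·10101 − 89·1157 = 121212 − 102973 = 18239
S_xx = nΣx² − (Σx)² = 12·969 − 89² = 11628 − 7921 = 3707
S_yy = nΣy² − (Σy)² = 12·143561 − 1157² = 1722732 − 1338649 = 384083
r = S_xy / √(S_xx·S_yy) = 18239 / √(3707·384083) = 18239 / √1423795681 = 18239 / 37733.2172 = 0.4834

0.4834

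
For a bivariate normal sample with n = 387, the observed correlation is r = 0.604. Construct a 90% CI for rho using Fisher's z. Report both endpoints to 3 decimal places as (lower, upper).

(0.548, 0.655)

z_r = atanh(0.604) = 0.699421;  SE = 1/√(n−3) = 1/√384 = 0.051031
z-limits: 0.699421 ± 1.645·0.051031 = 0.699421 ± 0.083946 = [0.615475, 0.783367]
ρ-limits: (tanh 0.615475, tanh 0.783367) = (0.548, 0.655)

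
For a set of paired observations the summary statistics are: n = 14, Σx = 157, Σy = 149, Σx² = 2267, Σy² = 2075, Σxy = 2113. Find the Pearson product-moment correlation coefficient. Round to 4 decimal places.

0.8882

Numerator: nΣxy − (Σx)(Σy) = 14·2113 − (157)(149) = 6189
Denominator: √[(nΣx²−(Σx)²)(nΣy²−(Σy)²)]
  nΣx²−(Σx)² = 14·2267 − 24649 = 7089;  nΣy²−(Σy)² = 14·2075 − 22201 = 6849
  √(7089·6849) = √48552561 = 6967.9668
r = 6189 / 6967.9668 = 0.8882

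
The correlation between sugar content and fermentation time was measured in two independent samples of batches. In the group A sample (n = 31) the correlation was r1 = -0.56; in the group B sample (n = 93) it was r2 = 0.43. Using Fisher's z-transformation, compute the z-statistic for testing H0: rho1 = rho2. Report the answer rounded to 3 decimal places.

z1 = atanh(-0.56) = -0.632833,  z2 = atanh(0.43) = 0.459897
SE = √(1/(n1−3) + 1/(n2−3)) = √(1/28 + 1/90) = √(0.0357143 + 0.0111111) = √0.0468254 = 0.216392
z = (z1 − z2)/SE = (-0.632833 − 0.459897) / 0.216392 = -1.092730 / 0.216392 = -5.050

-5.050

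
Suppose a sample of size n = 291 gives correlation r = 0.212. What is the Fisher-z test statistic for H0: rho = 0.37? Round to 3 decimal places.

-2.939

Fisher z: atanh(0.212) = 0.215265, atanh(0.37) = 0.388423
z = (z_r − z_0)·√(n−3) = (0.215265 − 0.388423)·√288 = -0.173158 · 16.970563 = -2.939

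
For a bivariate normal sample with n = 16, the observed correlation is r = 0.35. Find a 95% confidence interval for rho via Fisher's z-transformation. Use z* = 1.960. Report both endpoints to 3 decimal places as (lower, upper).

(-0.176, 0.721)

Fisher z: z_r = atanh(r) = ½·ln((1+0.35)/(1−0.35)) = 0.365444
SE(z) = 1/√(n−3) = 1/√13 = 0.277350
95% ⇒ z* = 1.960; margin = 1.960·0.277350 = 0.543606
CI on z-scale: (-0.178162, 0.909050)
Back-transform: tanh(-0.178162) = -0.176301, tanh(0.909050) = 0.720676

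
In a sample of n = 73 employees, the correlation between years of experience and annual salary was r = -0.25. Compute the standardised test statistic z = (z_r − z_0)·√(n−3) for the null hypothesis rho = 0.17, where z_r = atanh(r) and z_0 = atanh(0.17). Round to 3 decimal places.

z_r = atanh(-0.25) = -0.255413,  z_0 = atanh(0.17) = 0.171667
SE = 1/√(n−3) = 1/√70 = 0.119523
z = (z_r − z_0)/SE = (-0.255413 − 0.171667) / 0.119523 = -0.427080 / 0.119523 = -3.573

-3.573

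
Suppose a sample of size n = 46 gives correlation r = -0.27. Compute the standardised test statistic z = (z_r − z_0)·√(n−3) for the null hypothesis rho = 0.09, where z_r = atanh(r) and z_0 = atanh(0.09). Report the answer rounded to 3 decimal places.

Fisher z: atanh(-0.27) = -0.276864, atanh(0.09) = 0.090244
z = (z_r − z_0)·√(n−3) = (-0.276864 − 0.090244)·√43 = -0.367108 · 6.557439 = -2.407

-2.407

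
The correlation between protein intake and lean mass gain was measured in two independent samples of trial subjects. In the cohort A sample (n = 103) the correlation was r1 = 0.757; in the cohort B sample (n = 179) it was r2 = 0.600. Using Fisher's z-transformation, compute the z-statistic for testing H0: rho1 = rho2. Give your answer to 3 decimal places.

Fisher z-transforms: z1 = atanh(0.757) = 0.989151, z2 = atanh(0.600) = 0.693147; difference d = 0.296004
Var(d) = 1/100 + 1/176 = 0.0100000 + 0.0056818 = 0.0156818
z = d/√Var(d) = 0.296004 / √0.0156818 = 0.296004 / 0.125227 = 2.364

2.364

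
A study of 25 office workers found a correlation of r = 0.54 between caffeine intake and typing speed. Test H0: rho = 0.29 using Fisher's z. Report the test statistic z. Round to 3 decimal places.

1.433

z_r = atanh(0.54) = 0.604156,  z_0 = atanh(0.29) = 0.298566
SE = 1/√(n−3) = 1/√22 = 0.213201
z = (z_r − z_0)/SE = (0.604156 − 0.298566) / 0.213201 = 0.305590 / 0.213201 = 1.433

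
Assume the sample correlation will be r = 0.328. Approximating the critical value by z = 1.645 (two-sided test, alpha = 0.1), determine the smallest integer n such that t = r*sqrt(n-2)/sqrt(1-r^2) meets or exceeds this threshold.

25

Need r·√(n−2)/√(1−r²) ≥ 1.645
√(n−2) ≥ 1.645·√(1−0.107584) / 0.328 = 1.645·0.944678 / 0.328 = 4.7378
n−2 ≥ 22.4467  ⇒  n ≥ 24.4467
Smallest integer n = 25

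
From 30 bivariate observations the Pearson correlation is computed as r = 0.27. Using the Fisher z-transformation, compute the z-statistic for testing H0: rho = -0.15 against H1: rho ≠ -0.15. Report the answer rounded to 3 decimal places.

2.224

Fisher z: atanh(0.27) = 0.276864, atanh(-0.15) = -0.151140
z = (z_r − z_0)·√(n−3) = (0.276864 − (-0.151140))·√27 = 0.428004 · 5.196152 = 2.224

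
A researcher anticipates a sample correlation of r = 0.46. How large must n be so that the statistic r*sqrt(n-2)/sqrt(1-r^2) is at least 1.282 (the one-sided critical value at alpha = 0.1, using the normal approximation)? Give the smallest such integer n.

r√(n−2)/√(1−r²) ≥ 1.282  ⇔  n−2 ≥ (1.282)²·(1−r²)/r²
(1−r²)/r² = (1−0.2116)/0.2116 = 3.7259
n ≥ 2 + 1.643524·3.7259 = 2 + 6.1236 = 8.1236
⌈8.1236⌉ = 9

9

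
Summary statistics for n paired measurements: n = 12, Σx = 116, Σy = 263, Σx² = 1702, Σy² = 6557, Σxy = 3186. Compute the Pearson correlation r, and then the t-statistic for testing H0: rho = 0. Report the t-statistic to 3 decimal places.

S_xy = nΣxy − ΣxΣy = 12·3186 − 116·263 = 38232 − 30508 = 7724
S_xx = nΣx² − (Σx)² = 12·1702 − 116² = 20424 − 13456 = 6968
S_yy = nΣy² − (Σy)² = 12·6557 − 263² = 78684 − 69169 = 9515
r = S_xy / √(S_xx·S_yy) = 7724 / √(6968·9515) = 7724 / √66300520 = 7724 / 8142.5131 = 0.9486
t = r·√(n−2)/√(1−r²) = 0.9486·√10 / √(1−0.899842) = 2.999737 / 0.316477 = 9.479

9.479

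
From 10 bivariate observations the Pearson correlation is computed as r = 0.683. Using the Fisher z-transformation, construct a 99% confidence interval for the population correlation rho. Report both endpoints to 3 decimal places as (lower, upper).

Fisher z: z_r = atanh(r) = ½·ln((1+0.683)/(1−0.683)) = 0.834716
SE(z) = 1/√(n−3) = 1/√7 = 0.377964
99% ⇒ z* = 2.576; margin = 2.576·0.377964 = 0.973635
CI on z-scale: (-0.138919, 1.808351)
Back-transform: tanh(-0.138919) = -0.138032, tanh(1.808351) = 0.947664

(-0.138, 0.948)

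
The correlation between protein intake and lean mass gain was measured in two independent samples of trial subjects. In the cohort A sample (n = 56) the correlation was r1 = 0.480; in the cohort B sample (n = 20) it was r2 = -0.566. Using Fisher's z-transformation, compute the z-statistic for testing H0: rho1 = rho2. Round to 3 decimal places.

4.178

z1 = atanh(0.480) = 0.522984,  z2 = atanh(-0.566) = -0.641618
SE = √(1/(n1−3) + 1/(n2−3)) = √(1/53 + 1/17) = √(0.0188679 + 0.0588235) = √0.0776914 = 0.278732
z = (z1 − z2)/SE = (0.522984 − (-0.641618)) / 0.278732 = 1.164602 / 0.278732 = 4.178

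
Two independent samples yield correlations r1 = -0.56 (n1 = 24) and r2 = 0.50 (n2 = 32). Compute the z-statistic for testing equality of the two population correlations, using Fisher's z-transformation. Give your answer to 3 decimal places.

Fisher z-transforms: z1 = atanh(-0.56) = -0.632833, z2 = atanh(0.50) = 0.549306; difference d = -1.182139
Var(d) = 1/21 + 1/29 = 0.0476190 + 0.0344828 = 0.0821018
z = d/√Var(d) = -1.182139 / √0.0821018 = -1.182139 / 0.286534 = -4.126

-4.126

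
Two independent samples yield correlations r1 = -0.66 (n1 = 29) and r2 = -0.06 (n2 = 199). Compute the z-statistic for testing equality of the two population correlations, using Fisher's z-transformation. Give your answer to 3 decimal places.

-3.511

Fisher z-transforms: z1 = atanh(-0.66) = -0.792814, z2 = atanh(-0.06) = -0.060072; difference d = -0.732742
Var(d) = 1/26 + 1/196 = 0.0384615 + 0.0051020 = 0.0435635
z = d/√Var(d) = -0.732742 / √0.0435635 = -0.732742 / 0.208719 = -3.511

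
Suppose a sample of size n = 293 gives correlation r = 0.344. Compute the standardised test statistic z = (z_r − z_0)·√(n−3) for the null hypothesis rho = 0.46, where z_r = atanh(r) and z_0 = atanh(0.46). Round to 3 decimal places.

z_r = atanh(0.344) = 0.358622,  z_0 = atanh(0.46) = 0.497311
SE = 1/√(n−3) = 1/√290 = 0.058722
z = (z_r − z_0)/SE = (0.358622 − 0.497311) / 0.058722 = -0.138689 / 0.058722 = -2.362

-2.362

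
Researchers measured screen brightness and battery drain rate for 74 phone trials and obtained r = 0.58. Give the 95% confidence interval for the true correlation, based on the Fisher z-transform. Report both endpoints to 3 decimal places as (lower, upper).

z_r = atanh(0.58) = 0.662463;  SE = 1/√(n−3) = 1/√71 = 0.118678
z-limits: 0.662463 ± 1.960·0.118678 = 0.662463 ± 0.232609 = [0.429854, 0.895072]
ρ-limits: (tanh 0.429854, tanh 0.895072) = (0.405, 0.714)

(0.405, 0.714)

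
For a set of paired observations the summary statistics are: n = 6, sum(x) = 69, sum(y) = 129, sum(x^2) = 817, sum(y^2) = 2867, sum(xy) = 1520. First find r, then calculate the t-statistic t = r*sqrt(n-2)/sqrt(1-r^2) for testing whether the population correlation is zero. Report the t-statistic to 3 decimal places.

S_xy = nΣxy − ΣxΣy = 6·1520 − 69·129 = 9120 − 8901 = 219
S_xx = nΣx² − (Σx)² = 6·817 − 69² = 4902 − 4761 = 141
S_yy = nΣy² − (Σy)² = 6·2867 − 129² = 17202 − 16641 = 561
r = S_xy / √(S_xx·S_yy) = 219 / √(141·561) = 219 / √79101 = 219 / 281.2490 = 0.7787
t = r·√(n−2)/√(1−r²) = 0.7787·√4 / √(1−0.606374) = 1.557400 / 0.627396 = 2.482

2.482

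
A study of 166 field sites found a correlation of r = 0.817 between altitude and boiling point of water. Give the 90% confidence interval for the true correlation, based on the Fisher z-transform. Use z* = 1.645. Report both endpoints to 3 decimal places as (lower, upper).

(0.769, 0.856)

z_r = atanh(0.817) = 1.147728;  SE = 1/√(n−3) = 1/√163 = 0.078326
z-limits: 1.147728 ± 1.645·0.078326 = 1.147728 ± 0.128846 = [1.018882, 1.276574]
ρ-limits: (tanh 1.018882, tanh 1.276574) = (0.769, 0.856)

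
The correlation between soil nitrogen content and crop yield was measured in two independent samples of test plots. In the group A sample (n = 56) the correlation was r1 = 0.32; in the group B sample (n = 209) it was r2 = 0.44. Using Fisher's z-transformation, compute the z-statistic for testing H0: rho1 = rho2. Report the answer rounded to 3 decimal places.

-0.913

Fisher z-transforms: z1 = atanh(0.32) = 0.331647, z2 = atanh(0.44) = 0.472231; difference d = -0.140584
Var(d) = 1/53 + 1/206 = 0.0188679 + 0.0048544 = 0.0237223
z = d/√Var(d) = -0.140584 / √0.0237223 = -0.140584 / 0.154020 = -0.913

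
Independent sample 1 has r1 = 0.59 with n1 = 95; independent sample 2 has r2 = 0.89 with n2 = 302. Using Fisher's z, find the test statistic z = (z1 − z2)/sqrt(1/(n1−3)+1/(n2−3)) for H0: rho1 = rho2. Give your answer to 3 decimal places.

-6.243

z1 = atanh(0.59) = 0.677666,  z2 = atanh(0.89) = 1.421926
SE = √(1/(n1−3) + 1/(n2−3)) = √(1/92 + 1/299) = √(0.0108696 + 0.0033445) = √0.0142141 = 0.119223
z = (z1 − z2)/SE = (0.677666 − 1.421926) / 0.119223 = -0.744260 / 0.119223 = -6.243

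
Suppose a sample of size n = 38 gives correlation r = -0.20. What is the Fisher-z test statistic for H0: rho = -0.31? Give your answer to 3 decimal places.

Fisher z: atanh(-0.20) = -0.202733, atanh(-0.31) = -0.320545
z = (z_r − z_0)·√(n−3) = (-0.202733 − (-0.320545))·√35 = 0.117812 · 5.916080 = 0.697

0.697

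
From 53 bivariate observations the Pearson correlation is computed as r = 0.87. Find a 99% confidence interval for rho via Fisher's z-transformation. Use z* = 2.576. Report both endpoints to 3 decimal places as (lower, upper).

Fisher z: z_r = atanh(r) = ½·ln((1+0.87)/(1−0.87)) = 1.333080
SE(z) = 1/√(n−3) = 1/√50 = 0.141421
99% ⇒ z* = 2.576; margin = 2.576·0.141421 = 0.364300
CI on z-scale: (0.968780, 1.697380)
Back-transform: tanh(0.968780) = 0.748168, tanh(1.697380) = 0.935081

(0.748, 0.935)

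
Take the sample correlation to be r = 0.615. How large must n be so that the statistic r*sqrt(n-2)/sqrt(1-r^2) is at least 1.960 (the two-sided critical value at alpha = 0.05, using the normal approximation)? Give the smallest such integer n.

9

Need r·√(n−2)/√(1−r²) ≥ 1.960
√(n−2) ≥ 1.960·√(1−0.378225) / 0.615 = 1.960·0.788527 / 0.615 = 2.5130
n−2 ≥ 6.3152  ⇒  n ≥ 8.3152
Smallest integer n = 9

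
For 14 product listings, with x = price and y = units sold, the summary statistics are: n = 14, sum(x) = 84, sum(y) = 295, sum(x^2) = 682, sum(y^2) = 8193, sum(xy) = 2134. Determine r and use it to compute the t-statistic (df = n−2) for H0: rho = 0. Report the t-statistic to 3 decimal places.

S_xy = nΣxy − ΣxΣy = 14·2134 − 84·295 = 29876 − 24780 = 5096
S_xx = nΣx² − (Σx)² = 14·682 − 84² = 9548 − 7056 = 2492
S_yy = nΣy² − (Σy)² = 14·8193 − 295² = 114702 − 87025 = 27677
r = S_xy / √(S_xx·S_yy) = 5096 / √(2492·27677) = 5096 / √68971084 = 5096 / 8304.8831 = 0.6136
t = r·√(n−2)/√(1−r²) = 0.6136·√12 / √(1−0.376505) = 2.125573 / 0.789617 = 2.692

2.692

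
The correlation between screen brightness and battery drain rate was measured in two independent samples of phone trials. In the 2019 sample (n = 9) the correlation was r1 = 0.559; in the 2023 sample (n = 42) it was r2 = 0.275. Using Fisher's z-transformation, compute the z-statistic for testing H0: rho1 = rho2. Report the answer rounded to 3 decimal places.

Fisher z-transforms: z1 = atanh(0.559) = 0.631377, z2 = atanh(0.275) = 0.282265; difference d = 0.349112
Var(d) = 1/6 + 1/39 = 0.1666667 + 0.0256410 = 0.1923077
z = d/√Var(d) = 0.349112 / √0.1923077 = 0.349112 / 0.438529 = 0.796

0.796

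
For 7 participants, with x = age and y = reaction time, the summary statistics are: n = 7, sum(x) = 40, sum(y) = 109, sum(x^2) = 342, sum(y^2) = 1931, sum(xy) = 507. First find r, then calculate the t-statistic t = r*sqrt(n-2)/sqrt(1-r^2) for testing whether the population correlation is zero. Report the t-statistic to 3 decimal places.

-2.265

Numerator: nΣxy − (Σx)(Σy) = 7·507 − (40)(109) = -811
Denominator: √[(nΣx²−(Σx)²)(nΣy²−(Σy)²)]
  nΣx²−(Σx)² = 7·342 − 1600 = 794;  nΣy²−(Σy)² = 7·1931 − 11881 = 1636
  √(794·1636) = √1298984 = 1139.7298
r = -811 / 1139.7298 = -0.7116
t = r·√(n−2)/√(1−r²) = -0.7116·√5 / √(1−0.506375) = -1.591186 / 0.702585 = -2.265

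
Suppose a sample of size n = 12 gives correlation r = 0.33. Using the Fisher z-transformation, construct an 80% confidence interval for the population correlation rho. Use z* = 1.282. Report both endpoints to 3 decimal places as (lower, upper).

(-0.084, 0.647)

Fisher z: z_r = atanh(r) = ½·ln((1+0.33)/(1−0.33)) = 0.342828
SE(z) = 1/√(n−3) = 1/√9 = 0.333333
80% ⇒ z* = 1.282; margin = 1.282·0.333333 = 0.427333
CI on z-scale: (-0.084505, 0.770161)
Back-transform: tanh(-0.084505) = -0.084304, tanh(0.770161) = 0.647023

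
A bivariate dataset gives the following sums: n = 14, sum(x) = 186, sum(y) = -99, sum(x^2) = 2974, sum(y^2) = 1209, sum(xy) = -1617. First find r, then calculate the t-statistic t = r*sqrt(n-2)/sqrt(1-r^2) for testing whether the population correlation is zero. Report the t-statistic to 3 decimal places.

Numerator: nΣxy − (Σx)(Σy) = 14·(-1617) − (186)(-99) = -4224
Denominator: √[(nΣx²−(Σx)²)(nΣy²−(Σy)²)]
  nΣx²−(Σx)² = 14·2974 − 34596 = 7040;  nΣy²−(Σy)² = 14·1209 − 9801 = 7125
  √(7040·7125) = √50160000 = 7082.3725
r = -4224 / 7082.3725 = -0.5964
t = r·√(n−2)/√(1−r²) = -0.5964·√12 / √(1−0.355693) = -2.065990 / 0.802687 = -2.574

-2.574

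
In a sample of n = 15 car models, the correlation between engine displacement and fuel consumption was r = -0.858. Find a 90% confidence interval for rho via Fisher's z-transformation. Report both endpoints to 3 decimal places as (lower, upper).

z_r = atanh(-0.858) = -1.285714;  SE = 1/√(n−3) = 1/√12 = 0.288675
z-limits: -1.285714 ± 1.645·0.288675 = -1.285714 ± 0.474870 = [-1.760584, -0.810844]
ρ-limits: (tanh -1.760584, tanh -0.810844) = (-0.943, -0.670)

(-0.943, -0.670)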